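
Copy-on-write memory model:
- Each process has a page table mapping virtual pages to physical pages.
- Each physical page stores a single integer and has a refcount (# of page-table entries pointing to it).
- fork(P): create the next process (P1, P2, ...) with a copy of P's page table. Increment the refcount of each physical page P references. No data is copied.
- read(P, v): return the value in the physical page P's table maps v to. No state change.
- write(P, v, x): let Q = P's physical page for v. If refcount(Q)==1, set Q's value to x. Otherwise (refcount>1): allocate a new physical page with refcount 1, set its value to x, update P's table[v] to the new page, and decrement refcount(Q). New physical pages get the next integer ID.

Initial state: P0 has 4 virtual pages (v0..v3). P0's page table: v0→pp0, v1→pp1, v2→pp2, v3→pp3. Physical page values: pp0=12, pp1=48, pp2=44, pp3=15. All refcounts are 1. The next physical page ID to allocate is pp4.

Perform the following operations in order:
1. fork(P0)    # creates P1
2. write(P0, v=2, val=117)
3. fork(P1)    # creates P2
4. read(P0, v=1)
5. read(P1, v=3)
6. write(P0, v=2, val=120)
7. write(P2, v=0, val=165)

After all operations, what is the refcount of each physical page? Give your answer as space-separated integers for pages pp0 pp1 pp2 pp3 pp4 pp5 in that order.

Op 1: fork(P0) -> P1. 4 ppages; refcounts: pp0:2 pp1:2 pp2:2 pp3:2
Op 2: write(P0, v2, 117). refcount(pp2)=2>1 -> COPY to pp4. 5 ppages; refcounts: pp0:2 pp1:2 pp2:1 pp3:2 pp4:1
Op 3: fork(P1) -> P2. 5 ppages; refcounts: pp0:3 pp1:3 pp2:2 pp3:3 pp4:1
Op 4: read(P0, v1) -> 48. No state change.
Op 5: read(P1, v3) -> 15. No state change.
Op 6: write(P0, v2, 120). refcount(pp4)=1 -> write in place. 5 ppages; refcounts: pp0:3 pp1:3 pp2:2 pp3:3 pp4:1
Op 7: write(P2, v0, 165). refcount(pp0)=3>1 -> COPY to pp5. 6 ppages; refcounts: pp0:2 pp1:3 pp2:2 pp3:3 pp4:1 pp5:1

Answer: 2 3 2 3 1 1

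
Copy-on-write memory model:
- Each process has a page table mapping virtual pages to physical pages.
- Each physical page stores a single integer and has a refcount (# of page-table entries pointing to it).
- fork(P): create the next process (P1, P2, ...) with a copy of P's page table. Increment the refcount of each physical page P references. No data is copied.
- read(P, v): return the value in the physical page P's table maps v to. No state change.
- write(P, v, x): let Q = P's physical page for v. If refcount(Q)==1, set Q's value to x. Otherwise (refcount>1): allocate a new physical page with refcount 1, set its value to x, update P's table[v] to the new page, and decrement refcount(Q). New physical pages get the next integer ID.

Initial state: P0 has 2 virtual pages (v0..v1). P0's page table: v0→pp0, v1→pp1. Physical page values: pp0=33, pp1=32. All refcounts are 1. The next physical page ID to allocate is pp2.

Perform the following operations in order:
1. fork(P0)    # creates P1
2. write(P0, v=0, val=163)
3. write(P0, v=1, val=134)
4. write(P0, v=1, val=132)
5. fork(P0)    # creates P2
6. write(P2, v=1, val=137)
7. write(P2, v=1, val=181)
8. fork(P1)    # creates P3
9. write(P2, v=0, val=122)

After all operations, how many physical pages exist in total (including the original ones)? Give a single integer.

Op 1: fork(P0) -> P1. 2 ppages; refcounts: pp0:2 pp1:2
Op 2: write(P0, v0, 163). refcount(pp0)=2>1 -> COPY to pp2. 3 ppages; refcounts: pp0:1 pp1:2 pp2:1
Op 3: write(P0, v1, 134). refcount(pp1)=2>1 -> COPY to pp3. 4 ppages; refcounts: pp0:1 pp1:1 pp2:1 pp3:1
Op 4: write(P0, v1, 132). refcount(pp3)=1 -> write in place. 4 ppages; refcounts: pp0:1 pp1:1 pp2:1 pp3:1
Op 5: fork(P0) -> P2. 4 ppages; refcounts: pp0:1 pp1:1 pp2:2 pp3:2
Op 6: write(P2, v1, 137). refcount(pp3)=2>1 -> COPY to pp4. 5 ppages; refcounts: pp0:1 pp1:1 pp2:2 pp3:1 pp4:1
Op 7: write(P2, v1, 181). refcount(pp4)=1 -> write in place. 5 ppages; refcounts: pp0:1 pp1:1 pp2:2 pp3:1 pp4:1
Op 8: fork(P1) -> P3. 5 ppages; refcounts: pp0:2 pp1:2 pp2:2 pp3:1 pp4:1
Op 9: write(P2, v0, 122). refcount(pp2)=2>1 -> COPY to pp5. 6 ppages; refcounts: pp0:2 pp1:2 pp2:1 pp3:1 pp4:1 pp5:1

Answer: 6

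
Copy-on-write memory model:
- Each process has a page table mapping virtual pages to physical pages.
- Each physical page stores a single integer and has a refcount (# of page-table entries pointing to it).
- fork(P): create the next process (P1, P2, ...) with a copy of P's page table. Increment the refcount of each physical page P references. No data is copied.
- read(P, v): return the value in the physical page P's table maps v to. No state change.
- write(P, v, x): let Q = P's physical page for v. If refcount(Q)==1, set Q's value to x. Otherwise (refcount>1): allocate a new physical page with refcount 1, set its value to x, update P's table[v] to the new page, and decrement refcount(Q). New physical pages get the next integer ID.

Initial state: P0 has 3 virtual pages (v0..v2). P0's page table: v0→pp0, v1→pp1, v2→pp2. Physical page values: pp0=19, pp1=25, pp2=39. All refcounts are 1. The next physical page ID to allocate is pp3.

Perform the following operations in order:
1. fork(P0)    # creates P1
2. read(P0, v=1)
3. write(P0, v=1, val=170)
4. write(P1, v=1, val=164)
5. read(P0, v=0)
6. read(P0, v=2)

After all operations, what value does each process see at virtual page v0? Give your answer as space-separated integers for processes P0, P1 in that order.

Answer: 19 19

Derivation:
Op 1: fork(P0) -> P1. 3 ppages; refcounts: pp0:2 pp1:2 pp2:2
Op 2: read(P0, v1) -> 25. No state change.
Op 3: write(P0, v1, 170). refcount(pp1)=2>1 -> COPY to pp3. 4 ppages; refcounts: pp0:2 pp1:1 pp2:2 pp3:1
Op 4: write(P1, v1, 164). refcount(pp1)=1 -> write in place. 4 ppages; refcounts: pp0:2 pp1:1 pp2:2 pp3:1
Op 5: read(P0, v0) -> 19. No state change.
Op 6: read(P0, v2) -> 39. No state change.
P0: v0 -> pp0 = 19
P1: v0 -> pp0 = 19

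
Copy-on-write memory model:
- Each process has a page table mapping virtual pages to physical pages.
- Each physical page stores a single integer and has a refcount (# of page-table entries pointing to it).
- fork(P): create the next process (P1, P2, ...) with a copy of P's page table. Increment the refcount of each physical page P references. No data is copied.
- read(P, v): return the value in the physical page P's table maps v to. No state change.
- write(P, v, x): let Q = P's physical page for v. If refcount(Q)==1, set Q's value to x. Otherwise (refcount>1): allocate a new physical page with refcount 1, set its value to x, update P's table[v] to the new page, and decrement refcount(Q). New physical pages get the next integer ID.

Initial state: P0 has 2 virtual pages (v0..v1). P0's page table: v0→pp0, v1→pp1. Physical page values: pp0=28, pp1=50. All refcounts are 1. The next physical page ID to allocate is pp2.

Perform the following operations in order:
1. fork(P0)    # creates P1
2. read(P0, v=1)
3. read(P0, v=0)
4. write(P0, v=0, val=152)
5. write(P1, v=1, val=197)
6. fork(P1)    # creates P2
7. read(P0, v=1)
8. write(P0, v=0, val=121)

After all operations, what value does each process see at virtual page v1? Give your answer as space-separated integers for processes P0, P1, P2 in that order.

Answer: 50 197 197

Derivation:
Op 1: fork(P0) -> P1. 2 ppages; refcounts: pp0:2 pp1:2
Op 2: read(P0, v1) -> 50. No state change.
Op 3: read(P0, v0) -> 28. No state change.
Op 4: write(P0, v0, 152). refcount(pp0)=2>1 -> COPY to pp2. 3 ppages; refcounts: pp0:1 pp1:2 pp2:1
Op 5: write(P1, v1, 197). refcount(pp1)=2>1 -> COPY to pp3. 4 ppages; refcounts: pp0:1 pp1:1 pp2:1 pp3:1
Op 6: fork(P1) -> P2. 4 ppages; refcounts: pp0:2 pp1:1 pp2:1 pp3:2
Op 7: read(P0, v1) -> 50. No state change.
Op 8: write(P0, v0, 121). refcount(pp2)=1 -> write in place. 4 ppages; refcounts: pp0:2 pp1:1 pp2:1 pp3:2
P0: v1 -> pp1 = 50
P1: v1 -> pp3 = 197
P2: v1 -> pp3 = 197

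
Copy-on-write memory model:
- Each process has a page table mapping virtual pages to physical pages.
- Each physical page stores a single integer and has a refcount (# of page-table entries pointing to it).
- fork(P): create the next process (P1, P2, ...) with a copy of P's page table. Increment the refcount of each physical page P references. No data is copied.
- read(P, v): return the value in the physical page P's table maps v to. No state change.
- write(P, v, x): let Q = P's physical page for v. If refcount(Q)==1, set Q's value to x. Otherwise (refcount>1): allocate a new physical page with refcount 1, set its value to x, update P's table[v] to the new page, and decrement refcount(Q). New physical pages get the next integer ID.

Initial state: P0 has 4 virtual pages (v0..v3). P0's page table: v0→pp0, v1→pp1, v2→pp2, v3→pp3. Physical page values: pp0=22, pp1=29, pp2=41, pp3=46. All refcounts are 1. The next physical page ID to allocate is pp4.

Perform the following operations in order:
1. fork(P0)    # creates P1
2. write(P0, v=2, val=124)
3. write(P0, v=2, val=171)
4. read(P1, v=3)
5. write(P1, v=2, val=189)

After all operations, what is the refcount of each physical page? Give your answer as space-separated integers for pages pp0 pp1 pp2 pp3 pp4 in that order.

Op 1: fork(P0) -> P1. 4 ppages; refcounts: pp0:2 pp1:2 pp2:2 pp3:2
Op 2: write(P0, v2, 124). refcount(pp2)=2>1 -> COPY to pp4. 5 ppages; refcounts: pp0:2 pp1:2 pp2:1 pp3:2 pp4:1
Op 3: write(P0, v2, 171). refcount(pp4)=1 -> write in place. 5 ppages; refcounts: pp0:2 pp1:2 pp2:1 pp3:2 pp4:1
Op 4: read(P1, v3) -> 46. No state change.
Op 5: write(P1, v2, 189). refcount(pp2)=1 -> write in place. 5 ppages; refcounts: pp0:2 pp1:2 pp2:1 pp3:2 pp4:1

Answer: 2 2 1 2 1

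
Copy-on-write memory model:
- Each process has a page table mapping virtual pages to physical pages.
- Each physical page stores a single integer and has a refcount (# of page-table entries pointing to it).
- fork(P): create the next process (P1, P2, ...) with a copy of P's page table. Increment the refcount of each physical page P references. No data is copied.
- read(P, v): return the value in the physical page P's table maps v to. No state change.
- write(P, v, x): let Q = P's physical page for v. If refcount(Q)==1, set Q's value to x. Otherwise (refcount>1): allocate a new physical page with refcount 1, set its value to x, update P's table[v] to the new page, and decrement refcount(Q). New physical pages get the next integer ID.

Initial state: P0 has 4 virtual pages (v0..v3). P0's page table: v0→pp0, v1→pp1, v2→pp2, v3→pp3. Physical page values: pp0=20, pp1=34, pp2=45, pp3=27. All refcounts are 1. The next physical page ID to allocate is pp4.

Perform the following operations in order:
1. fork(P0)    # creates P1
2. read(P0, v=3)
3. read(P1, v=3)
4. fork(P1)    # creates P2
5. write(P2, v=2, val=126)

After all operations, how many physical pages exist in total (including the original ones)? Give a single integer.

Answer: 5

Derivation:
Op 1: fork(P0) -> P1. 4 ppages; refcounts: pp0:2 pp1:2 pp2:2 pp3:2
Op 2: read(P0, v3) -> 27. No state change.
Op 3: read(P1, v3) -> 27. No state change.
Op 4: fork(P1) -> P2. 4 ppages; refcounts: pp0:3 pp1:3 pp2:3 pp3:3
Op 5: write(P2, v2, 126). refcount(pp2)=3>1 -> COPY to pp4. 5 ppages; refcounts: pp0:3 pp1:3 pp2:2 pp3:3 pp4:1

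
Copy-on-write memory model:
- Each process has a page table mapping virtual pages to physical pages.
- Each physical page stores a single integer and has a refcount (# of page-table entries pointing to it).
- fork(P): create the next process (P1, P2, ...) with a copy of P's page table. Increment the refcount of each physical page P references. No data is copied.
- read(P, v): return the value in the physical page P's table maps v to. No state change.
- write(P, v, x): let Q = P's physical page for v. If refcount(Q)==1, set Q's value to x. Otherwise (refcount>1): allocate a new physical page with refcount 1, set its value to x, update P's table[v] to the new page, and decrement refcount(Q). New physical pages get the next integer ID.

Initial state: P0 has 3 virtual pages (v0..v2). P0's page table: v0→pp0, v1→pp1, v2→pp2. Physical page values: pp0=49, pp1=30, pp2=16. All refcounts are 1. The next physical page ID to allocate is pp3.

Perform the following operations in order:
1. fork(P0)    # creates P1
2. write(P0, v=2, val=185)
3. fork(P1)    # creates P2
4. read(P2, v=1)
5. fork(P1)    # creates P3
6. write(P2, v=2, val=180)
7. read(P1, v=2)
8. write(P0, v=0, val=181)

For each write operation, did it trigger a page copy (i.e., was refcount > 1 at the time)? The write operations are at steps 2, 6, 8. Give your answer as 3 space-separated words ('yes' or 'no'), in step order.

Op 1: fork(P0) -> P1. 3 ppages; refcounts: pp0:2 pp1:2 pp2:2
Op 2: write(P0, v2, 185). refcount(pp2)=2>1 -> COPY to pp3. 4 ppages; refcounts: pp0:2 pp1:2 pp2:1 pp3:1
Op 3: fork(P1) -> P2. 4 ppages; refcounts: pp0:3 pp1:3 pp2:2 pp3:1
Op 4: read(P2, v1) -> 30. No state change.
Op 5: fork(P1) -> P3. 4 ppages; refcounts: pp0:4 pp1:4 pp2:3 pp3:1
Op 6: write(P2, v2, 180). refcount(pp2)=3>1 -> COPY to pp4. 5 ppages; refcounts: pp0:4 pp1:4 pp2:2 pp3:1 pp4:1
Op 7: read(P1, v2) -> 16. No state change.
Op 8: write(P0, v0, 181). refcount(pp0)=4>1 -> COPY to pp5. 6 ppages; refcounts: pp0:3 pp1:4 pp2:2 pp3:1 pp4:1 pp5:1

yes yes yes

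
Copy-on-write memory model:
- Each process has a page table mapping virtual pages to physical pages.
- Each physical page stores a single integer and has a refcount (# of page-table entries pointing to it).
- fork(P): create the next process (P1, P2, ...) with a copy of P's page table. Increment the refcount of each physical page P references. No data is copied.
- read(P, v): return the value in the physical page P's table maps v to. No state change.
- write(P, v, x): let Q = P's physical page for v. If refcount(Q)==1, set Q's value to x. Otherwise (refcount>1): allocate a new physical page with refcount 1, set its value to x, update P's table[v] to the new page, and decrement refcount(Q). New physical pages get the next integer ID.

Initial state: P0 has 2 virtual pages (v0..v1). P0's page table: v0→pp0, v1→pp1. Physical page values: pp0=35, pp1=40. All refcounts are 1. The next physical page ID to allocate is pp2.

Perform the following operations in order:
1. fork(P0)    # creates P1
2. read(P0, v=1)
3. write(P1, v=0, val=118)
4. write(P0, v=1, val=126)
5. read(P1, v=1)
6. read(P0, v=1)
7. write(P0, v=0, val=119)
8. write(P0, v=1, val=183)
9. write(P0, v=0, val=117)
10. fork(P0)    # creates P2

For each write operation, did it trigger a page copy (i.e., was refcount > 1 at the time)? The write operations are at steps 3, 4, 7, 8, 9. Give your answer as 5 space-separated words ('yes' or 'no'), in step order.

Op 1: fork(P0) -> P1. 2 ppages; refcounts: pp0:2 pp1:2
Op 2: read(P0, v1) -> 40. No state change.
Op 3: write(P1, v0, 118). refcount(pp0)=2>1 -> COPY to pp2. 3 ppages; refcounts: pp0:1 pp1:2 pp2:1
Op 4: write(P0, v1, 126). refcount(pp1)=2>1 -> COPY to pp3. 4 ppages; refcounts: pp0:1 pp1:1 pp2:1 pp3:1
Op 5: read(P1, v1) -> 40. No state change.
Op 6: read(P0, v1) -> 126. No state change.
Op 7: write(P0, v0, 119). refcount(pp0)=1 -> write in place. 4 ppages; refcounts: pp0:1 pp1:1 pp2:1 pp3:1
Op 8: write(P0, v1, 183). refcount(pp3)=1 -> write in place. 4 ppages; refcounts: pp0:1 pp1:1 pp2:1 pp3:1
Op 9: write(P0, v0, 117). refcount(pp0)=1 -> write in place. 4 ppages; refcounts: pp0:1 pp1:1 pp2:1 pp3:1
Op 10: fork(P0) -> P2. 4 ppages; refcounts: pp0:2 pp1:1 pp2:1 pp3:2

yes yes no no no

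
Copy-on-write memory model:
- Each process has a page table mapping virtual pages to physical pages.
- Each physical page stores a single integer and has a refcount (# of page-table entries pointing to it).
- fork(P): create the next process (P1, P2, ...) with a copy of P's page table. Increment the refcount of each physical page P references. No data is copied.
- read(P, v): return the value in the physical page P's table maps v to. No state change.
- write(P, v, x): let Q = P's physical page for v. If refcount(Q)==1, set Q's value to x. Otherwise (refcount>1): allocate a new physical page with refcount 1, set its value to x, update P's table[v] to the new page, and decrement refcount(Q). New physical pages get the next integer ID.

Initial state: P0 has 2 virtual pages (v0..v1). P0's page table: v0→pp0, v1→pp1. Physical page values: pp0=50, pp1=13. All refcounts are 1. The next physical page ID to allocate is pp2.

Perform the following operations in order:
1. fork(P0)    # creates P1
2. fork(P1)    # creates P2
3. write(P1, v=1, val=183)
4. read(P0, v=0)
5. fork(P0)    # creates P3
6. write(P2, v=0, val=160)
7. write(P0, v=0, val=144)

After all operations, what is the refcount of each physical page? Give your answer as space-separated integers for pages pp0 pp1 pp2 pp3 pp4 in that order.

Answer: 2 3 1 1 1

Derivation:
Op 1: fork(P0) -> P1. 2 ppages; refcounts: pp0:2 pp1:2
Op 2: fork(P1) -> P2. 2 ppages; refcounts: pp0:3 pp1:3
Op 3: write(P1, v1, 183). refcount(pp1)=3>1 -> COPY to pp2. 3 ppages; refcounts: pp0:3 pp1:2 pp2:1
Op 4: read(P0, v0) -> 50. No state change.
Op 5: fork(P0) -> P3. 3 ppages; refcounts: pp0:4 pp1:3 pp2:1
Op 6: write(P2, v0, 160). refcount(pp0)=4>1 -> COPY to pp3. 4 ppages; refcounts: pp0:3 pp1:3 pp2:1 pp3:1
Op 7: write(P0, v0, 144). refcount(pp0)=3>1 -> COPY to pp4. 5 ppages; refcounts: pp0:2 pp1:3 pp2:1 pp3:1 pp4:1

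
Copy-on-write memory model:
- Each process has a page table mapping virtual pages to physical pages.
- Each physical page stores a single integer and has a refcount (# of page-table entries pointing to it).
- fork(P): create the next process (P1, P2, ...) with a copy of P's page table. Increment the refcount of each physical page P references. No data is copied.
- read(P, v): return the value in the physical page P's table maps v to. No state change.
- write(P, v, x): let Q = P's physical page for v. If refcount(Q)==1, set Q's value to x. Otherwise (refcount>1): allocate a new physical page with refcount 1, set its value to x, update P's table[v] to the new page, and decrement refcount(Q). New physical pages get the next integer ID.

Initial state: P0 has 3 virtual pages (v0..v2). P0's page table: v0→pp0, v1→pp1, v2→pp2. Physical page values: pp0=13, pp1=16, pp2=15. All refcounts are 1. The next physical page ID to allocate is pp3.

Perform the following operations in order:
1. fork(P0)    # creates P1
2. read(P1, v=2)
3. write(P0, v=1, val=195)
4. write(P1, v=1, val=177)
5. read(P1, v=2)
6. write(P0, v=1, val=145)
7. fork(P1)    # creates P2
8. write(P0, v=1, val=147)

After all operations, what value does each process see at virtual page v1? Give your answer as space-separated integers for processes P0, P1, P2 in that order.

Op 1: fork(P0) -> P1. 3 ppages; refcounts: pp0:2 pp1:2 pp2:2
Op 2: read(P1, v2) -> 15. No state change.
Op 3: write(P0, v1, 195). refcount(pp1)=2>1 -> COPY to pp3. 4 ppages; refcounts: pp0:2 pp1:1 pp2:2 pp3:1
Op 4: write(P1, v1, 177). refcount(pp1)=1 -> write in place. 4 ppages; refcounts: pp0:2 pp1:1 pp2:2 pp3:1
Op 5: read(P1, v2) -> 15. No state change.
Op 6: write(P0, v1, 145). refcount(pp3)=1 -> write in place. 4 ppages; refcounts: pp0:2 pp1:1 pp2:2 pp3:1
Op 7: fork(P1) -> P2. 4 ppages; refcounts: pp0:3 pp1:2 pp2:3 pp3:1
Op 8: write(P0, v1, 147). refcount(pp3)=1 -> write in place. 4 ppages; refcounts: pp0:3 pp1:2 pp2:3 pp3:1
P0: v1 -> pp3 = 147
P1: v1 -> pp1 = 177
P2: v1 -> pp1 = 177

Answer: 147 177 177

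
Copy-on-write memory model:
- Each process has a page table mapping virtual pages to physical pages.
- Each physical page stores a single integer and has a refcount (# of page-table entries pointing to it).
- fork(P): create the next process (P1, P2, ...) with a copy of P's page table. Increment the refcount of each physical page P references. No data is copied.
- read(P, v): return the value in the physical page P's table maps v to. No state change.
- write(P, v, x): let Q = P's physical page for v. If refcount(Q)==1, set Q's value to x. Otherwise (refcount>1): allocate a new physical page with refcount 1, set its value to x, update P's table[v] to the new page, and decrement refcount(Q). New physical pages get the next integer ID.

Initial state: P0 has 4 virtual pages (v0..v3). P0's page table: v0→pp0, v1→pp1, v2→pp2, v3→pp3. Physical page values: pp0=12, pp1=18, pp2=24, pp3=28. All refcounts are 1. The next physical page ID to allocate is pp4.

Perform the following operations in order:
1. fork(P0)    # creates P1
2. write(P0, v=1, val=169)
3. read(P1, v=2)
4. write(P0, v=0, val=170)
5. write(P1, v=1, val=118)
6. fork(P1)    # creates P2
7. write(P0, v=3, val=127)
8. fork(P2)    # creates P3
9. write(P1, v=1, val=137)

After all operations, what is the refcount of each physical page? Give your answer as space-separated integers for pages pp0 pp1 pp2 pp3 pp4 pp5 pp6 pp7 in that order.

Op 1: fork(P0) -> P1. 4 ppages; refcounts: pp0:2 pp1:2 pp2:2 pp3:2
Op 2: write(P0, v1, 169). refcount(pp1)=2>1 -> COPY to pp4. 5 ppages; refcounts: pp0:2 pp1:1 pp2:2 pp3:2 pp4:1
Op 3: read(P1, v2) -> 24. No state change.
Op 4: write(P0, v0, 170). refcount(pp0)=2>1 -> COPY to pp5. 6 ppages; refcounts: pp0:1 pp1:1 pp2:2 pp3:2 pp4:1 pp5:1
Op 5: write(P1, v1, 118). refcount(pp1)=1 -> write in place. 6 ppages; refcounts: pp0:1 pp1:1 pp2:2 pp3:2 pp4:1 pp5:1
Op 6: fork(P1) -> P2. 6 ppages; refcounts: pp0:2 pp1:2 pp2:3 pp3:3 pp4:1 pp5:1
Op 7: write(P0, v3, 127). refcount(pp3)=3>1 -> COPY to pp6. 7 ppages; refcounts: pp0:2 pp1:2 pp2:3 pp3:2 pp4:1 pp5:1 pp6:1
Op 8: fork(P2) -> P3. 7 ppages; refcounts: pp0:3 pp1:3 pp2:4 pp3:3 pp4:1 pp5:1 pp6:1
Op 9: write(P1, v1, 137). refcount(pp1)=3>1 -> COPY to pp7. 8 ppages; refcounts: pp0:3 pp1:2 pp2:4 pp3:3 pp4:1 pp5:1 pp6:1 pp7:1

Answer: 3 2 4 3 1 1 1 1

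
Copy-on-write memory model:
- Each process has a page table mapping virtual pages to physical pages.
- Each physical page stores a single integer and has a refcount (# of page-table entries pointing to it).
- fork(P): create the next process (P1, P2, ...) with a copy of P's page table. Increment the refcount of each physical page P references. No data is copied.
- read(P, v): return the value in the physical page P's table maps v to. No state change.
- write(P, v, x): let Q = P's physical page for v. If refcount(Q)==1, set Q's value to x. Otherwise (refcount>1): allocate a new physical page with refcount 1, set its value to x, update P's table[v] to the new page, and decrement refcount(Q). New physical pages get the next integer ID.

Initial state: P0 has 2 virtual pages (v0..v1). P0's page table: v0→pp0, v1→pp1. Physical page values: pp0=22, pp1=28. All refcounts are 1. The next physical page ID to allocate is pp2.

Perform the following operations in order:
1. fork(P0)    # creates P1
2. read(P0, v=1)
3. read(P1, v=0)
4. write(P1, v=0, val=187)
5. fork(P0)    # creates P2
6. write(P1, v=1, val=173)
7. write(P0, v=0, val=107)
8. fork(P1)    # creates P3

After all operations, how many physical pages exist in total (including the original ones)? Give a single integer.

Op 1: fork(P0) -> P1. 2 ppages; refcounts: pp0:2 pp1:2
Op 2: read(P0, v1) -> 28. No state change.
Op 3: read(P1, v0) -> 22. No state change.
Op 4: write(P1, v0, 187). refcount(pp0)=2>1 -> COPY to pp2. 3 ppages; refcounts: pp0:1 pp1:2 pp2:1
Op 5: fork(P0) -> P2. 3 ppages; refcounts: pp0:2 pp1:3 pp2:1
Op 6: write(P1, v1, 173). refcount(pp1)=3>1 -> COPY to pp3. 4 ppages; refcounts: pp0:2 pp1:2 pp2:1 pp3:1
Op 7: write(P0, v0, 107). refcount(pp0)=2>1 -> COPY to pp4. 5 ppages; refcounts: pp0:1 pp1:2 pp2:1 pp3:1 pp4:1
Op 8: fork(P1) -> P3. 5 ppages; refcounts: pp0:1 pp1:2 pp2:2 pp3:2 pp4:1

Answer: 5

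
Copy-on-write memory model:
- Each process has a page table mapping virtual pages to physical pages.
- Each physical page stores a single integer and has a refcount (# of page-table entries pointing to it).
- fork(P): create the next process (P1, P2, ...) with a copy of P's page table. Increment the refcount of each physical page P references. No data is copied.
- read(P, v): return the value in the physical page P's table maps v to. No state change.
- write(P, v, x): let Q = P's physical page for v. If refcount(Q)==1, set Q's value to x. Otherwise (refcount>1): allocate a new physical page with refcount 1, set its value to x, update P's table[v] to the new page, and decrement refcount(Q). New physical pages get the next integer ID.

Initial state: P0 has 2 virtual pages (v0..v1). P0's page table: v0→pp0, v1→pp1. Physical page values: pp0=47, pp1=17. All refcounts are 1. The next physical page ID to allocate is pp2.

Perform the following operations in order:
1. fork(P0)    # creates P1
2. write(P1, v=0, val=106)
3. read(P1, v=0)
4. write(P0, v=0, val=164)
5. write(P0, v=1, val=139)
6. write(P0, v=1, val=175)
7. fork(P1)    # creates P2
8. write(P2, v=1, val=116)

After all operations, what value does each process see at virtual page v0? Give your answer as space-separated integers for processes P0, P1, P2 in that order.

Op 1: fork(P0) -> P1. 2 ppages; refcounts: pp0:2 pp1:2
Op 2: write(P1, v0, 106). refcount(pp0)=2>1 -> COPY to pp2. 3 ppages; refcounts: pp0:1 pp1:2 pp2:1
Op 3: read(P1, v0) -> 106. No state change.
Op 4: write(P0, v0, 164). refcount(pp0)=1 -> write in place. 3 ppages; refcounts: pp0:1 pp1:2 pp2:1
Op 5: write(P0, v1, 139). refcount(pp1)=2>1 -> COPY to pp3. 4 ppages; refcounts: pp0:1 pp1:1 pp2:1 pp3:1
Op 6: write(P0, v1, 175). refcount(pp3)=1 -> write in place. 4 ppages; refcounts: pp0:1 pp1:1 pp2:1 pp3:1
Op 7: fork(P1) -> P2. 4 ppages; refcounts: pp0:1 pp1:2 pp2:2 pp3:1
Op 8: write(P2, v1, 116). refcount(pp1)=2>1 -> COPY to pp4. 5 ppages; refcounts: pp0:1 pp1:1 pp2:2 pp3:1 pp4:1
P0: v0 -> pp0 = 164
P1: v0 -> pp2 = 106
P2: v0 -> pp2 = 106

Answer: 164 106 106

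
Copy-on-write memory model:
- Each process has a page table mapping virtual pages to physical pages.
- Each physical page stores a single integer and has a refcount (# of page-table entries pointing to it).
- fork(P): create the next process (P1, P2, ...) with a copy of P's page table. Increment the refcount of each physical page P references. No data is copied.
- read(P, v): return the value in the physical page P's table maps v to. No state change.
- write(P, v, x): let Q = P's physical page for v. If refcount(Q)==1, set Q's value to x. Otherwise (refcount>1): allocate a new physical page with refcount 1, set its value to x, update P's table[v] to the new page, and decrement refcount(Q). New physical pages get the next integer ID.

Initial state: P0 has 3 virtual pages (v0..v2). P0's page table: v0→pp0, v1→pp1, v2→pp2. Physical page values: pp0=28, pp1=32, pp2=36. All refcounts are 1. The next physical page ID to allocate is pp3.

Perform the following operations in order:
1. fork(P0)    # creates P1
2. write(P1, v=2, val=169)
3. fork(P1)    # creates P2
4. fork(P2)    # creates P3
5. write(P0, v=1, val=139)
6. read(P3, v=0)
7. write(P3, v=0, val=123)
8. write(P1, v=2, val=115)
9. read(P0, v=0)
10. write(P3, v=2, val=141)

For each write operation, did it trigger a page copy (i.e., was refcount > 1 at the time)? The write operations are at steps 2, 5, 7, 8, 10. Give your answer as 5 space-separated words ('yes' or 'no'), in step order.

Op 1: fork(P0) -> P1. 3 ppages; refcounts: pp0:2 pp1:2 pp2:2
Op 2: write(P1, v2, 169). refcount(pp2)=2>1 -> COPY to pp3. 4 ppages; refcounts: pp0:2 pp1:2 pp2:1 pp3:1
Op 3: fork(P1) -> P2. 4 ppages; refcounts: pp0:3 pp1:3 pp2:1 pp3:2
Op 4: fork(P2) -> P3. 4 ppages; refcounts: pp0:4 pp1:4 pp2:1 pp3:3
Op 5: write(P0, v1, 139). refcount(pp1)=4>1 -> COPY to pp4. 5 ppages; refcounts: pp0:4 pp1:3 pp2:1 pp3:3 pp4:1
Op 6: read(P3, v0) -> 28. No state change.
Op 7: write(P3, v0, 123). refcount(pp0)=4>1 -> COPY to pp5. 6 ppages; refcounts: pp0:3 pp1:3 pp2:1 pp3:3 pp4:1 pp5:1
Op 8: write(P1, v2, 115). refcount(pp3)=3>1 -> COPY to pp6. 7 ppages; refcounts: pp0:3 pp1:3 pp2:1 pp3:2 pp4:1 pp5:1 pp6:1
Op 9: read(P0, v0) -> 28. No state change.
Op 10: write(P3, v2, 141). refcount(pp3)=2>1 -> COPY to pp7. 8 ppages; refcounts: pp0:3 pp1:3 pp2:1 pp3:1 pp4:1 pp5:1 pp6:1 pp7:1

yes yes yes yes yes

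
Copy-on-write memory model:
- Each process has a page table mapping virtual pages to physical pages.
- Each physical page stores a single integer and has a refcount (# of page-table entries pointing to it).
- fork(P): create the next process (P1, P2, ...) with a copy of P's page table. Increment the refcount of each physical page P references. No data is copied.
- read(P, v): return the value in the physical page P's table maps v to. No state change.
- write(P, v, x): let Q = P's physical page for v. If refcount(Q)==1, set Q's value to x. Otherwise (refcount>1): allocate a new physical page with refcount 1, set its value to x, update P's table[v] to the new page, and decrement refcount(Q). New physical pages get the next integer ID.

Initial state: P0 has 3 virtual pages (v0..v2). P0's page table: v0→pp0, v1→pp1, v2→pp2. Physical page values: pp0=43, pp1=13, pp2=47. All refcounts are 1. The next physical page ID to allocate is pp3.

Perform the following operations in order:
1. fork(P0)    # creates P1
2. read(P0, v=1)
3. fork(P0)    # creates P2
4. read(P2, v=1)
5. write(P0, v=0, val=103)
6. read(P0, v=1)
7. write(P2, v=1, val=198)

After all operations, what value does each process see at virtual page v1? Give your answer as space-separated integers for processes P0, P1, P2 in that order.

Op 1: fork(P0) -> P1. 3 ppages; refcounts: pp0:2 pp1:2 pp2:2
Op 2: read(P0, v1) -> 13. No state change.
Op 3: fork(P0) -> P2. 3 ppages; refcounts: pp0:3 pp1:3 pp2:3
Op 4: read(P2, v1) -> 13. No state change.
Op 5: write(P0, v0, 103). refcount(pp0)=3>1 -> COPY to pp3. 4 ppages; refcounts: pp0:2 pp1:3 pp2:3 pp3:1
Op 6: read(P0, v1) -> 13. No state change.
Op 7: write(P2, v1, 198). refcount(pp1)=3>1 -> COPY to pp4. 5 ppages; refcounts: pp0:2 pp1:2 pp2:3 pp3:1 pp4:1
P0: v1 -> pp1 = 13
P1: v1 -> pp1 = 13
P2: v1 -> pp4 = 198

Answer: 13 13 198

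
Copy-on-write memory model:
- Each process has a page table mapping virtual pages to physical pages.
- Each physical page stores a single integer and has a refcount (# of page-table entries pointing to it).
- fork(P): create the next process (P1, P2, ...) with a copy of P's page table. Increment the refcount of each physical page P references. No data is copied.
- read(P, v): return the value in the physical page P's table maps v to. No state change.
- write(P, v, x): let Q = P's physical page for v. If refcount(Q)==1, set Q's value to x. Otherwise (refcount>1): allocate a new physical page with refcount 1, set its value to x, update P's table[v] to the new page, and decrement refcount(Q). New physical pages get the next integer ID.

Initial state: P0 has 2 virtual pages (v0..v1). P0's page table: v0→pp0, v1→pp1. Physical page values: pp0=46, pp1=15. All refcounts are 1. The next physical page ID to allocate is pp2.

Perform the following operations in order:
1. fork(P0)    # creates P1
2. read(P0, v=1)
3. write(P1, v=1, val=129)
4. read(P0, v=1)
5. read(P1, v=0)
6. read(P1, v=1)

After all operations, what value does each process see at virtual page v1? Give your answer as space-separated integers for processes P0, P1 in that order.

Op 1: fork(P0) -> P1. 2 ppages; refcounts: pp0:2 pp1:2
Op 2: read(P0, v1) -> 15. No state change.
Op 3: write(P1, v1, 129). refcount(pp1)=2>1 -> COPY to pp2. 3 ppages; refcounts: pp0:2 pp1:1 pp2:1
Op 4: read(P0, v1) -> 15. No state change.
Op 5: read(P1, v0) -> 46. No state change.
Op 6: read(P1, v1) -> 129. No state change.
P0: v1 -> pp1 = 15
P1: v1 -> pp2 = 129

Answer: 15 129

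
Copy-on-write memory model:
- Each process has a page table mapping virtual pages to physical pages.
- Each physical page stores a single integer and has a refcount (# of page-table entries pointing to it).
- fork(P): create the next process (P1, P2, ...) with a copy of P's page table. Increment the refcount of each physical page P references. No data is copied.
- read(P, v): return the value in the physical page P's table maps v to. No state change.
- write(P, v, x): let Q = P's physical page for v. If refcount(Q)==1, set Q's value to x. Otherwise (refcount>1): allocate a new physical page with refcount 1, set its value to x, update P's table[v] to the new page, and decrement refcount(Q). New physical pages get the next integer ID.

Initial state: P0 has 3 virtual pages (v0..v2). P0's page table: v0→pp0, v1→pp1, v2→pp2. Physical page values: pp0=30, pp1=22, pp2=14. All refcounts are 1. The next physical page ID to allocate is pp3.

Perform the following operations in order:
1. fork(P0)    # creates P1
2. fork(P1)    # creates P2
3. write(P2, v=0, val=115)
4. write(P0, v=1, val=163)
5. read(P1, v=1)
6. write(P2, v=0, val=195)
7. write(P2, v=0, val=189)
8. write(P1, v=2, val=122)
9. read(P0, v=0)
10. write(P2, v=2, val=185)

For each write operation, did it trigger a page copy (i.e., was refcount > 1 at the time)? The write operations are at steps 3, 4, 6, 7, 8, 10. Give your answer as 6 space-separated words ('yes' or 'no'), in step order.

Op 1: fork(P0) -> P1. 3 ppages; refcounts: pp0:2 pp1:2 pp2:2
Op 2: fork(P1) -> P2. 3 ppages; refcounts: pp0:3 pp1:3 pp2:3
Op 3: write(P2, v0, 115). refcount(pp0)=3>1 -> COPY to pp3. 4 ppages; refcounts: pp0:2 pp1:3 pp2:3 pp3:1
Op 4: write(P0, v1, 163). refcount(pp1)=3>1 -> COPY to pp4. 5 ppages; refcounts: pp0:2 pp1:2 pp2:3 pp3:1 pp4:1
Op 5: read(P1, v1) -> 22. No state change.
Op 6: write(P2, v0, 195). refcount(pp3)=1 -> write in place. 5 ppages; refcounts: pp0:2 pp1:2 pp2:3 pp3:1 pp4:1
Op 7: write(P2, v0, 189). refcount(pp3)=1 -> write in place. 5 ppages; refcounts: pp0:2 pp1:2 pp2:3 pp3:1 pp4:1
Op 8: write(P1, v2, 122). refcount(pp2)=3>1 -> COPY to pp5. 6 ppages; refcounts: pp0:2 pp1:2 pp2:2 pp3:1 pp4:1 pp5:1
Op 9: read(P0, v0) -> 30. No state change.
Op 10: write(P2, v2, 185). refcount(pp2)=2>1 -> COPY to pp6. 7 ppages; refcounts: pp0:2 pp1:2 pp2:1 pp3:1 pp4:1 pp5:1 pp6:1

yes yes no no yes yes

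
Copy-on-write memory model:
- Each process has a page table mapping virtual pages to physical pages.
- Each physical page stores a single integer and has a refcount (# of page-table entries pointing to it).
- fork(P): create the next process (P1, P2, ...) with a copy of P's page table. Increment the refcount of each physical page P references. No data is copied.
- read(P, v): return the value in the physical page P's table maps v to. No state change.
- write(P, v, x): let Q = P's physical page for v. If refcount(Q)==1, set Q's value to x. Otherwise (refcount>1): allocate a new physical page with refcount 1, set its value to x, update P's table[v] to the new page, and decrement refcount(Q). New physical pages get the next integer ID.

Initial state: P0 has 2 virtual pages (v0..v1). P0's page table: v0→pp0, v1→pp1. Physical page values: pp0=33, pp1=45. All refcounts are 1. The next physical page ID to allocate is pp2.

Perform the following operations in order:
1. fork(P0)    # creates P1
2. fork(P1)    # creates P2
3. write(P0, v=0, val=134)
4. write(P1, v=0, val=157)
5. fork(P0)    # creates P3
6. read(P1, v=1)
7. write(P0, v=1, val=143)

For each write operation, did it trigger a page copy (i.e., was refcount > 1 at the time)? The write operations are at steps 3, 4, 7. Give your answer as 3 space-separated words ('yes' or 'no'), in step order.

Op 1: fork(P0) -> P1. 2 ppages; refcounts: pp0:2 pp1:2
Op 2: fork(P1) -> P2. 2 ppages; refcounts: pp0:3 pp1:3
Op 3: write(P0, v0, 134). refcount(pp0)=3>1 -> COPY to pp2. 3 ppages; refcounts: pp0:2 pp1:3 pp2:1
Op 4: write(P1, v0, 157). refcount(pp0)=2>1 -> COPY to pp3. 4 ppages; refcounts: pp0:1 pp1:3 pp2:1 pp3:1
Op 5: fork(P0) -> P3. 4 ppages; refcounts: pp0:1 pp1:4 pp2:2 pp3:1
Op 6: read(P1, v1) -> 45. No state change.
Op 7: write(P0, v1, 143). refcount(pp1)=4>1 -> COPY to pp4. 5 ppages; refcounts: pp0:1 pp1:3 pp2:2 pp3:1 pp4:1

yes yes yes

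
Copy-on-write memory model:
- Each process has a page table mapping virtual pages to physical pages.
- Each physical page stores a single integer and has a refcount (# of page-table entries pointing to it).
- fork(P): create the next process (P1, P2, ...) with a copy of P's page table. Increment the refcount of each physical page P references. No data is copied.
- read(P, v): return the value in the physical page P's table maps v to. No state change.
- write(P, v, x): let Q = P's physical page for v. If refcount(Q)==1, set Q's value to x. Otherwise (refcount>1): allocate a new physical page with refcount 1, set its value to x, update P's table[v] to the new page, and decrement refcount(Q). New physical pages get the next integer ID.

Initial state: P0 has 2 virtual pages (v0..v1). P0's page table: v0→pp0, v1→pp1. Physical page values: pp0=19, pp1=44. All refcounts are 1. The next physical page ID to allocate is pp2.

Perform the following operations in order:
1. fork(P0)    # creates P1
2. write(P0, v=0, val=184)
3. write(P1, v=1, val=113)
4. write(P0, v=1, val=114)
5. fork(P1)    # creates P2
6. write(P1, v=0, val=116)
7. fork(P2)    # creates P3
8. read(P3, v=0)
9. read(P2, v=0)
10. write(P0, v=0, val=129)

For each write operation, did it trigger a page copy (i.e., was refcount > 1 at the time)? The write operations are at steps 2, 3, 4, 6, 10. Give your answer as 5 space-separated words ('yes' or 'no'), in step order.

Op 1: fork(P0) -> P1. 2 ppages; refcounts: pp0:2 pp1:2
Op 2: write(P0, v0, 184). refcount(pp0)=2>1 -> COPY to pp2. 3 ppages; refcounts: pp0:1 pp1:2 pp2:1
Op 3: write(P1, v1, 113). refcount(pp1)=2>1 -> COPY to pp3. 4 ppages; refcounts: pp0:1 pp1:1 pp2:1 pp3:1
Op 4: write(P0, v1, 114). refcount(pp1)=1 -> write in place. 4 ppages; refcounts: pp0:1 pp1:1 pp2:1 pp3:1
Op 5: fork(P1) -> P2. 4 ppages; refcounts: pp0:2 pp1:1 pp2:1 pp3:2
Op 6: write(P1, v0, 116). refcount(pp0)=2>1 -> COPY to pp4. 5 ppages; refcounts: pp0:1 pp1:1 pp2:1 pp3:2 pp4:1
Op 7: fork(P2) -> P3. 5 ppages; refcounts: pp0:2 pp1:1 pp2:1 pp3:3 pp4:1
Op 8: read(P3, v0) -> 19. No state change.
Op 9: read(P2, v0) -> 19. No state change.
Op 10: write(P0, v0, 129). refcount(pp2)=1 -> write in place. 5 ppages; refcounts: pp0:2 pp1:1 pp2:1 pp3:3 pp4:1

yes yes no yes no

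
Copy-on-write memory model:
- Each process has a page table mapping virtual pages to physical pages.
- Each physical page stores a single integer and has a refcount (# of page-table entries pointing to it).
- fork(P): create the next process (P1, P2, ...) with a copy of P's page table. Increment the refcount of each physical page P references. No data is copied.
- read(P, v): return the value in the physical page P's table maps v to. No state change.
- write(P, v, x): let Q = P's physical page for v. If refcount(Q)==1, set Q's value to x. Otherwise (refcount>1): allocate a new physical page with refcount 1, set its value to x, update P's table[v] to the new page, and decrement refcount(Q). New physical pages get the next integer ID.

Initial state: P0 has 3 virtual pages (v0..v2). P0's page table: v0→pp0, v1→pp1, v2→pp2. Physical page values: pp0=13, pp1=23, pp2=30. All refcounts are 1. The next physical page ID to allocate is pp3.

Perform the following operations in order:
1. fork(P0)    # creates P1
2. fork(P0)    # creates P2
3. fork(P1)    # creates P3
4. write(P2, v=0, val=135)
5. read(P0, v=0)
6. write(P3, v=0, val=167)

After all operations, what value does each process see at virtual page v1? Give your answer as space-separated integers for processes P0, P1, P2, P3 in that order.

Answer: 23 23 23 23

Derivation:
Op 1: fork(P0) -> P1. 3 ppages; refcounts: pp0:2 pp1:2 pp2:2
Op 2: fork(P0) -> P2. 3 ppages; refcounts: pp0:3 pp1:3 pp2:3
Op 3: fork(P1) -> P3. 3 ppages; refcounts: pp0:4 pp1:4 pp2:4
Op 4: write(P2, v0, 135). refcount(pp0)=4>1 -> COPY to pp3. 4 ppages; refcounts: pp0:3 pp1:4 pp2:4 pp3:1
Op 5: read(P0, v0) -> 13. No state change.
Op 6: write(P3, v0, 167). refcount(pp0)=3>1 -> COPY to pp4. 5 ppages; refcounts: pp0:2 pp1:4 pp2:4 pp3:1 pp4:1
P0: v1 -> pp1 = 23
P1: v1 -> pp1 = 23
P2: v1 -> pp1 = 23
P3: v1 -> pp1 = 23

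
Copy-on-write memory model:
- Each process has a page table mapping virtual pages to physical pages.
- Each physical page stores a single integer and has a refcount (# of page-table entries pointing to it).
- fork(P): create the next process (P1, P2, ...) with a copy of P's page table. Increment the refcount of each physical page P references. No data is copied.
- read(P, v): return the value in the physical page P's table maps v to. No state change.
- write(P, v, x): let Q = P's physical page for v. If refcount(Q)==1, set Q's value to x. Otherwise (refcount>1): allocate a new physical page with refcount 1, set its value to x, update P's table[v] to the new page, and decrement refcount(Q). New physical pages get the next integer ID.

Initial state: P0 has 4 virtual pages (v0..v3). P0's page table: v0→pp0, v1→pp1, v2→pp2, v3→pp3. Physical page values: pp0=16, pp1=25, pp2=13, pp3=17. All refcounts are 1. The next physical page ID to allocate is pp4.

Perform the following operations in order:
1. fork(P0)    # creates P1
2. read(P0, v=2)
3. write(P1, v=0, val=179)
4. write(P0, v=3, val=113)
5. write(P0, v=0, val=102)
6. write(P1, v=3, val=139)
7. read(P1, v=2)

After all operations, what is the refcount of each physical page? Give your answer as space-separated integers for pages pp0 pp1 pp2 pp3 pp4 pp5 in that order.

Op 1: fork(P0) -> P1. 4 ppages; refcounts: pp0:2 pp1:2 pp2:2 pp3:2
Op 2: read(P0, v2) -> 13. No state change.
Op 3: write(P1, v0, 179). refcount(pp0)=2>1 -> COPY to pp4. 5 ppages; refcounts: pp0:1 pp1:2 pp2:2 pp3:2 pp4:1
Op 4: write(P0, v3, 113). refcount(pp3)=2>1 -> COPY to pp5. 6 ppages; refcounts: pp0:1 pp1:2 pp2:2 pp3:1 pp4:1 pp5:1
Op 5: write(P0, v0, 102). refcount(pp0)=1 -> write in place. 6 ppages; refcounts: pp0:1 pp1:2 pp2:2 pp3:1 pp4:1 pp5:1
Op 6: write(P1, v3, 139). refcount(pp3)=1 -> write in place. 6 ppages; refcounts: pp0:1 pp1:2 pp2:2 pp3:1 pp4:1 pp5:1
Op 7: read(P1, v2) -> 13. No state change.

Answer: 1 2 2 1 1 1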